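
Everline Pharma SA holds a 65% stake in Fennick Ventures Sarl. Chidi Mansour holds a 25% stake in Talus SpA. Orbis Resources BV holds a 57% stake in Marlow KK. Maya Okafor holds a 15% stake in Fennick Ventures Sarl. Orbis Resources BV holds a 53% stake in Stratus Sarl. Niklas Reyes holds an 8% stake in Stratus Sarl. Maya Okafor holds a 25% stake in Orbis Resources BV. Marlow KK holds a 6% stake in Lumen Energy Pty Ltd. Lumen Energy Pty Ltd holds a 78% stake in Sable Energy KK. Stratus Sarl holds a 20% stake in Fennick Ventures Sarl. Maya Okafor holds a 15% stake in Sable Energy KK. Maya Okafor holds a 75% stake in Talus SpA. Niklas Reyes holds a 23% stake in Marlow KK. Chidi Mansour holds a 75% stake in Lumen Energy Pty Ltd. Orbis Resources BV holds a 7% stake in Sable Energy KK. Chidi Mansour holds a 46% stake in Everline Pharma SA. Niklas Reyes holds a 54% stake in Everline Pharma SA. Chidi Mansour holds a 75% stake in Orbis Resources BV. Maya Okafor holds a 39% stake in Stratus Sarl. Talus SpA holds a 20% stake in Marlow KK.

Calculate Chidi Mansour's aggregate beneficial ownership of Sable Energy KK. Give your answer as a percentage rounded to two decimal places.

65.98%

Chidi reaches Sable along 4 paths.
Via Lumen: 75% × 78% = 58.5%.
Via Orbis → Marlow → Lumen: 75% × 57% × 6% × 78% = 2.0007%.
Via Talus → Marlow → Lumen: 25% × 20% × 6% × 78% = 0.234%.
Via Orbis: 75% × 7% = 5.25%.
Total: 58.5% + 2.0007% + 0.234% + 5.25% = 65.9847%.
Rounded: 65.98%.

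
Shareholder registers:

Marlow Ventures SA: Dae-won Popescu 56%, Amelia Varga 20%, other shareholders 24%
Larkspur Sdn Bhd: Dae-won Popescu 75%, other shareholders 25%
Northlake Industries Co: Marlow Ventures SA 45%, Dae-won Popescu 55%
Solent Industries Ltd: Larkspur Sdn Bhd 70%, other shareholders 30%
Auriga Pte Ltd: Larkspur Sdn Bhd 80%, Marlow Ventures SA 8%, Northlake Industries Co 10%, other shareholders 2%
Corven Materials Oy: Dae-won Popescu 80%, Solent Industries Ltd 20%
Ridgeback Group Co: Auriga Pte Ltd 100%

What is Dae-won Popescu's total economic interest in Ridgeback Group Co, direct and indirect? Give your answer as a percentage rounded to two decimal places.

72.50%

Dae-won reaches Ridgeback along 4 paths.
Via Larkspur → Auriga: 75% × 80% × 100% = 60%.
Via Marlow → Auriga: 56% × 8% × 100% = 4.48%.
Via Marlow → Northlake → Auriga: 56% × 45% × 10% × 100% = 2.52%.
Via Northlake → Auriga: 55% × 10% × 100% = 5.5%.
Total: 60% + 4.48% + 2.52% + 5.5% = 72.5%.
Rounded: 72.50%.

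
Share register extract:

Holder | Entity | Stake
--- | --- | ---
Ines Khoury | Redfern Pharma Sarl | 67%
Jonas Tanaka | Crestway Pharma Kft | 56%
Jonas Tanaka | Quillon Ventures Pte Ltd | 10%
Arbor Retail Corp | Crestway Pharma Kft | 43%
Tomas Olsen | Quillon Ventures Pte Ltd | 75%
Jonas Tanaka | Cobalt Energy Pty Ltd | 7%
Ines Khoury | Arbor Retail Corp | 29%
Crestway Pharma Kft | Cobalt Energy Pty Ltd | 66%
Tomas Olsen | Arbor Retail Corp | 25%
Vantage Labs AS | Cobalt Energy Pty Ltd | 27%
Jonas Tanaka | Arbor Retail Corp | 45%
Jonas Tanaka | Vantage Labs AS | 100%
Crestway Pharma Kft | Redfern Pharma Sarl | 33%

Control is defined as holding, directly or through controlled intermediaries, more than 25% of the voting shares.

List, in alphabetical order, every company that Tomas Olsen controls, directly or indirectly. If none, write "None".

Tomas holds 75% of Quillon, so Tomas controls Quillon.
No other company's threshold is met.

Quillon Ventures Pte Ltd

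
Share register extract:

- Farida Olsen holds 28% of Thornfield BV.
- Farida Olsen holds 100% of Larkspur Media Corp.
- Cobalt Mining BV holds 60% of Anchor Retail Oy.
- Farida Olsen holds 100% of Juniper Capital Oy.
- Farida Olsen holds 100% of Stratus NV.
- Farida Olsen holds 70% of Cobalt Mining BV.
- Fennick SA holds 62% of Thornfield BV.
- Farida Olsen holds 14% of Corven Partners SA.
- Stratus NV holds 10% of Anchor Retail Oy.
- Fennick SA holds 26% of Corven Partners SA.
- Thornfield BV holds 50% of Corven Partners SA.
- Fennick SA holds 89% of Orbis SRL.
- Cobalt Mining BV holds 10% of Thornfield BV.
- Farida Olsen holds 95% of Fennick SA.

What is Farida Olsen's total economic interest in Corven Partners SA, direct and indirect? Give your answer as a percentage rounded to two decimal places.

Farida reaches Corven along 5 paths.
Via Fennick: 95% × 26% = 24.7%.
Via Thornfield: 28% × 50% = 14%.
Via Cobalt → Thornfield: 70% × 10% × 50% = 3.5%.
Via Fennick → Thornfield: 95% × 62% × 50% = 29.45%.
Direct stake: 14% = 14%.
Total: 24.7% + 14% + 3.5% + 29.45% + 14% = 85.65%.

85.65%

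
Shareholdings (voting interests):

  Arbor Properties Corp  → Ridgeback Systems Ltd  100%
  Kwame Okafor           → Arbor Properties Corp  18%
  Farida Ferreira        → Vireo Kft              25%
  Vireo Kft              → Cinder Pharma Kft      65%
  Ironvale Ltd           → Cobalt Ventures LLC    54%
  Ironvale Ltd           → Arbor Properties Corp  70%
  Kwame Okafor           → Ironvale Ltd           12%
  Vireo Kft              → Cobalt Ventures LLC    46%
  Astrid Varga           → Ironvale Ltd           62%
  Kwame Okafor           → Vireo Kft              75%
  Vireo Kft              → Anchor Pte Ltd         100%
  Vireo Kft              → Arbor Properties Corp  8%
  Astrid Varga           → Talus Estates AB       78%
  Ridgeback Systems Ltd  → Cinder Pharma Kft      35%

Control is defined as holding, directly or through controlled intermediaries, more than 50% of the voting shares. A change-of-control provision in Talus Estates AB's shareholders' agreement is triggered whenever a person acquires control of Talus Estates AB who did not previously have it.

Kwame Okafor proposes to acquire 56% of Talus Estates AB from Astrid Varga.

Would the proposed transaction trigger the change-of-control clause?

Yes

The purchase adds only to Kwame's holdings (Astrid's stake shrinks), so Kwame is the only person who could newly come to control Talus.
Kwame holds 75% of Vireo, so Kwame controls Vireo.
Vireo holds 100% of Anchor, so Kwame controls Anchor.
Vireo holds 65% of Cinder, so Kwame controls Cinder.
Neither Kwame nor any entity Kwame controls holds any voting interest in Talus.
So before the transaction, Kwame does not control Talus.
After the purchase, Kwame holds 56% of Talus directly, and Astrid's stake falls to 22%.
Kwame holds 56% of Talus, so Kwame controls Talus.
Kwame did not control Talus before and does after, so the clause is triggered.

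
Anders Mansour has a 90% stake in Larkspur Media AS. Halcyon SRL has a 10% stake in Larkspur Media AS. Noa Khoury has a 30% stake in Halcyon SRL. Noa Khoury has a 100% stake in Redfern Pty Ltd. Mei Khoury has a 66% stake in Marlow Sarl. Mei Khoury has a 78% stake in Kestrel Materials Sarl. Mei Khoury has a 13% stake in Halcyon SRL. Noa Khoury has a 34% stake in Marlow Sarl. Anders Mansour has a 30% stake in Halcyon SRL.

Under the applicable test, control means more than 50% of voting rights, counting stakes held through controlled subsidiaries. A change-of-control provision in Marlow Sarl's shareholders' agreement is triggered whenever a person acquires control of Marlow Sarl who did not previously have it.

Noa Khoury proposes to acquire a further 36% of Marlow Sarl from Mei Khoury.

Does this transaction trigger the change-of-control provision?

The purchase adds only to Noa's holdings (Mei's stake shrinks), so Noa is the only person who could newly come to control Marlow.
Noa holds 100% of Redfern, so Noa controls Redfern.
In Marlow, Noa's side holds only 34%, not > 50%.
So before the transaction, Noa does not control Marlow.
After the purchase, Noa's direct stake in Marlow rises to 34% + 36% = 70%, and Mei's stake falls to 30%.
Noa holds 70% of Marlow, so Noa controls Marlow.
Noa did not control Marlow before and does after, so the clause is triggered.

Yes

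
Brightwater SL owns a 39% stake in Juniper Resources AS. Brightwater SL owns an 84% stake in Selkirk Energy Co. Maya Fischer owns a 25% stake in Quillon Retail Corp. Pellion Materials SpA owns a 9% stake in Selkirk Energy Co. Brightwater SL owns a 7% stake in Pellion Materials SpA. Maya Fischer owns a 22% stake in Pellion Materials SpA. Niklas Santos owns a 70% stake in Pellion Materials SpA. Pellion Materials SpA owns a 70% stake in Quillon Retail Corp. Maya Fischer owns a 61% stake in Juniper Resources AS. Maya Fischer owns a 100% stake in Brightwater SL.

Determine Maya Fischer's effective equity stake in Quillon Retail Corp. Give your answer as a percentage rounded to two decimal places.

45.30%

Maya reaches Quillon along 3 paths.
Direct stake: 25% = 25%.
Via Brightwater → Pellion: 100% × 7% × 70% = 4.9%.
Via Pellion: 22% × 70% = 15.4%.
Total: 25% + 4.9% + 15.4% = 45.3%.
Rounded: 45.30%.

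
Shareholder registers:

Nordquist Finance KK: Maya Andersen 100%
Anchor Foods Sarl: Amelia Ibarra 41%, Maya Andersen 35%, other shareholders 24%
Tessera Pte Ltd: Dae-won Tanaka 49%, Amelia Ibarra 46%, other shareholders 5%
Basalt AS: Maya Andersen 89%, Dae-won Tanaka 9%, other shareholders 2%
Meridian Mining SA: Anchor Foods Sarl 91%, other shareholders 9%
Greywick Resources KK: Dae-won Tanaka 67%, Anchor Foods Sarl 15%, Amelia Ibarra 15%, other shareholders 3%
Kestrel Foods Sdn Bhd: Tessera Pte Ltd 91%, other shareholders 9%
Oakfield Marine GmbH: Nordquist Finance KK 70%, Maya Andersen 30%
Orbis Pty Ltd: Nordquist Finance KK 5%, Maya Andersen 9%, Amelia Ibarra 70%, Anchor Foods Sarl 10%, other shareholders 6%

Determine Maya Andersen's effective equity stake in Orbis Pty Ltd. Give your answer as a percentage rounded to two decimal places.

17.50%

Maya reaches Orbis along 3 paths.
Via Nordquist: 100% × 5% = 5%.
Direct stake: 9% = 9%.
Via Anchor: 35% × 10% = 3.5%.
Total: 5% + 9% + 3.5% = 17.5%.
Rounded: 17.50%.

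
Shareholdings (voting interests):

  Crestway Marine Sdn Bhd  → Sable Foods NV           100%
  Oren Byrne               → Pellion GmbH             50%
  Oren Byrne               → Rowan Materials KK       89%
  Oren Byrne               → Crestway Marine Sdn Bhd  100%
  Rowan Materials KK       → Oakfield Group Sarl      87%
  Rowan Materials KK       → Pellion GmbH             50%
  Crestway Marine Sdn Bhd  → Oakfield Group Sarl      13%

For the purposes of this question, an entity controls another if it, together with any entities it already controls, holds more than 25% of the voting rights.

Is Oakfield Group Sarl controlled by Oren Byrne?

Yes

Oren holds 100% of Crestway, so Oren controls Crestway.
Oren holds 89% of Rowan, so Oren controls Rowan.
Rowan and Crestway together hold 87% + 13% = 100% of Oakfield, so Oren controls Oakfield.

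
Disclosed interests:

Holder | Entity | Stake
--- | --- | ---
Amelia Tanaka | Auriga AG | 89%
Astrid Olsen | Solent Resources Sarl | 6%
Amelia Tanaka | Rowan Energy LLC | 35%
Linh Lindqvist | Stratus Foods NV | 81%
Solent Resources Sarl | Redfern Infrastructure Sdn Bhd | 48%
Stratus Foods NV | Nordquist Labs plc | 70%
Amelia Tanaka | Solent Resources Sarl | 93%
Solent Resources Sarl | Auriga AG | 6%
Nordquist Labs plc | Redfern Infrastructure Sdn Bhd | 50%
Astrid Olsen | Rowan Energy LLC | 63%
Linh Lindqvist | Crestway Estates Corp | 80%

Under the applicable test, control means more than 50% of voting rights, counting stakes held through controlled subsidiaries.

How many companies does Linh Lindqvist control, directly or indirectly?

3

Linh holds 80% of Crestway, so Linh controls Crestway.
Linh holds 81% of Stratus, so Linh controls Stratus.
Stratus holds 70% of Nordquist, so Linh controls Nordquist.
No other company's threshold is met.
Linh controls 3 companies.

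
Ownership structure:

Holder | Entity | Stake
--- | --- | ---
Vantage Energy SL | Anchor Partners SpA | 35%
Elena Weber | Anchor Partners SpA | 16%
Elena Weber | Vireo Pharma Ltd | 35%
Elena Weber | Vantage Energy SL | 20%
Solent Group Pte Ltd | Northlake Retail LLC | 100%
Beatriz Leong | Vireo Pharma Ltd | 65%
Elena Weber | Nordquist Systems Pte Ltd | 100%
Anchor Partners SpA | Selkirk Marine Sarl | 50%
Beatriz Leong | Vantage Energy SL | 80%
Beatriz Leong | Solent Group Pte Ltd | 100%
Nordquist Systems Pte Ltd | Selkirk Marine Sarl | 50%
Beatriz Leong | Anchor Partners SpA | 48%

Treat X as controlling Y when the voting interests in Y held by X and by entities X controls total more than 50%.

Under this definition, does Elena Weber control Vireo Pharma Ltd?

Elena holds 100% of Nordquist, so Elena controls Nordquist.
In Vireo, Elena's side holds only 35%, not > 50%.
So Elena does not control Vireo.

No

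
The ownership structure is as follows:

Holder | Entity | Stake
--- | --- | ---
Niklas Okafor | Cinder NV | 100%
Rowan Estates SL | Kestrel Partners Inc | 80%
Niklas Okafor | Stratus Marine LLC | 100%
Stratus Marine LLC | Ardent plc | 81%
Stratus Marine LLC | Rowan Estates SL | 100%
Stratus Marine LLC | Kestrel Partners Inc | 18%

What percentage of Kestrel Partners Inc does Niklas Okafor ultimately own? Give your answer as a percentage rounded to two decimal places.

98.00%

Niklas reaches Kestrel along 2 paths.
Via Stratus: 100% × 18% = 18%.
Via Stratus → Rowan: 100% × 100% × 80% = 80%.
Total: 18% + 80% = 98%.
Rounded: 98.00%.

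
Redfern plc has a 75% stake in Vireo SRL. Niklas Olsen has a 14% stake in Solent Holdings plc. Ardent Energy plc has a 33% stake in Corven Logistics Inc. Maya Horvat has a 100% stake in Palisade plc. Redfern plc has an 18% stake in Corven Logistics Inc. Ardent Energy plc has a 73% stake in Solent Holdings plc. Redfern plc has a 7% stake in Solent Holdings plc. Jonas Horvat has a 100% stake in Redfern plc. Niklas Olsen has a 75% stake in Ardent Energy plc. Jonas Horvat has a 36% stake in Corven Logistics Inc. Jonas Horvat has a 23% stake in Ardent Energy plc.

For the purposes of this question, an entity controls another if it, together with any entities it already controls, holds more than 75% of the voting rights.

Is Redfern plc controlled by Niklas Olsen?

Niklas's largest direct stake is 75% in Ardent, which does not meet the threshold, so Niklas controls no company.
Neither Niklas nor any entity Niklas controls holds any voting interest in Redfern.
So Niklas does not control Redfern.

No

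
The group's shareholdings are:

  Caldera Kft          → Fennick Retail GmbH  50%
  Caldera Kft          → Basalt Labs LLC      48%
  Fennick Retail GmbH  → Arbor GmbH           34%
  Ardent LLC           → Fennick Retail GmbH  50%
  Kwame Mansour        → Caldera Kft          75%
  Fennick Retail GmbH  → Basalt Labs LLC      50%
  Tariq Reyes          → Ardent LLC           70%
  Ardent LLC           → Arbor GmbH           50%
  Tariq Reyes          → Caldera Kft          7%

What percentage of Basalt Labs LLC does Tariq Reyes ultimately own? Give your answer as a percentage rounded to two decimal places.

Tariq reaches Basalt along 3 paths.
Via Caldera → Fennick: 7% × 50% × 50% = 1.75%.
Via Ardent → Fennick: 70% × 50% × 50% = 17.5%.
Via Caldera: 7% × 48% = 3.36%.
Total: 1.75% + 17.5% + 3.36% = 22.61%.

22.61%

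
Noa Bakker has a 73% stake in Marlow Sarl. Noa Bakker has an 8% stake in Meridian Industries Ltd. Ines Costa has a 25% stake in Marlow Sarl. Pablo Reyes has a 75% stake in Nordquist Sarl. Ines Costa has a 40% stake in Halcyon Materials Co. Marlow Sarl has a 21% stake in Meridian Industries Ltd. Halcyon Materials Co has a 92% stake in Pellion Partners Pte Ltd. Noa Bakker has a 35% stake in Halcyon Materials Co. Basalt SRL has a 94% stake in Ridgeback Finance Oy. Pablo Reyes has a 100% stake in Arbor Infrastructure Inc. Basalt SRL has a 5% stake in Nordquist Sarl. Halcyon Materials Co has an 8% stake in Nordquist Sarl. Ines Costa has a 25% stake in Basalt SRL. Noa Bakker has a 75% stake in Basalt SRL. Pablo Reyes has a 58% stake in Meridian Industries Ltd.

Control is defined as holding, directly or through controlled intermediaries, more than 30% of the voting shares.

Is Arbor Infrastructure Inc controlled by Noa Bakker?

Noa holds 73% of Marlow, so Noa controls Marlow.
Noa holds 75% of Basalt, so Noa controls Basalt.
Noa holds 35% of Halcyon, so Noa controls Halcyon.
Halcyon holds 92% of Pellion, so Noa controls Pellion.
Basalt holds 94% of Ridgeback, so Noa controls Ridgeback.
Neither Noa nor any entity Noa controls holds any voting interest in Arbor.
So Noa does not control Arbor.

No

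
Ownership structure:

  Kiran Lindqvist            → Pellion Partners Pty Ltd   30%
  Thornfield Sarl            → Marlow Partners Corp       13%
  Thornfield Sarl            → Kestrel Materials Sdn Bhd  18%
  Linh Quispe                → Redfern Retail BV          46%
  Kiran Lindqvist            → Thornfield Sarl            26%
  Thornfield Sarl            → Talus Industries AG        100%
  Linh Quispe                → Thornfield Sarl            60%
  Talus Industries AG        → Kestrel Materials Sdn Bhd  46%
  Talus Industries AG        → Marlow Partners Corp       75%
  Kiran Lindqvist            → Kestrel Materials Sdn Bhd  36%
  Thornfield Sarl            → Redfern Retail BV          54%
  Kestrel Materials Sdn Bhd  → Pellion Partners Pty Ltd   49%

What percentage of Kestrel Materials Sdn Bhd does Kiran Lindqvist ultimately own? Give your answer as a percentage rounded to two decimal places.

52.64%

Kiran reaches Kestrel along 3 paths.
Via Thornfield: 26% × 18% = 4.68%.
Direct stake: 36% = 36%.
Via Thornfield → Talus: 26% × 100% × 46% = 11.96%.
Total: 4.68% + 36% + 11.96% = 52.64%.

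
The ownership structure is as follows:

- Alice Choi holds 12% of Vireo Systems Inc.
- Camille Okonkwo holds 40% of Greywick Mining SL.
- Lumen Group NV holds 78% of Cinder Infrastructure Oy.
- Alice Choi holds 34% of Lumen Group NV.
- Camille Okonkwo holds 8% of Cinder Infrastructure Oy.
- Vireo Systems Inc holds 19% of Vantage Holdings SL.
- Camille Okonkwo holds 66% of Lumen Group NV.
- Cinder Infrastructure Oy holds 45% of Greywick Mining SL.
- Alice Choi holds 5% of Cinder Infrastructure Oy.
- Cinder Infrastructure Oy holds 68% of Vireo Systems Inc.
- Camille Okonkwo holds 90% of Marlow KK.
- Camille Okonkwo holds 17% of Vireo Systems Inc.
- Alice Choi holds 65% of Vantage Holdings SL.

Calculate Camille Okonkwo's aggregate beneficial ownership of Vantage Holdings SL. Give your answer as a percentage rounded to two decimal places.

Camille reaches Vantage along 3 paths.
Via Cinder → Vireo: 8% × 68% × 19% = 1.0336%.
Via Lumen → Cinder → Vireo: 66% × 78% × 68% × 19% = 6.651216%.
Via Vireo: 17% × 19% = 3.23%.
Total: 1.0336% + 6.651216% + 3.23% = 10.914816%.
Rounded: 10.91%.

10.91%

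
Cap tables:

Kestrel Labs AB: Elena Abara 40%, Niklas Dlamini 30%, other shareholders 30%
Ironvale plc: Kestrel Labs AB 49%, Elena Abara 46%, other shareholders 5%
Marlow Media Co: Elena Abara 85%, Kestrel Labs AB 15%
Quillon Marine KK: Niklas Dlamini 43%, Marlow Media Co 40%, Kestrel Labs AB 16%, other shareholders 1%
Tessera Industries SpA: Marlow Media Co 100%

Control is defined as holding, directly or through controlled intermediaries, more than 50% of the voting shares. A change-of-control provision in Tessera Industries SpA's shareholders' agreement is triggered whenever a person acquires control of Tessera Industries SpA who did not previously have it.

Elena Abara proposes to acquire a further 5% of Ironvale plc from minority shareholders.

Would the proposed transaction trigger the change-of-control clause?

No

The purchase changes only Elena's holdings, so Elena is the only person who could newly come to control Tessera.
Elena holds 85% of Marlow, so Elena controls Marlow.
Marlow holds 100% of Tessera, so Elena controls Tessera.
So Elena already controls Tessera before the transaction.
After the purchase, Elena's direct stake in Ironvale rises to 46% + 5% = 51%.
Elena controlled Tessera already, so this is not a new person acquiring control; every other person's position is unchanged or reduced.
No new person acquires control, so the clause is not triggered.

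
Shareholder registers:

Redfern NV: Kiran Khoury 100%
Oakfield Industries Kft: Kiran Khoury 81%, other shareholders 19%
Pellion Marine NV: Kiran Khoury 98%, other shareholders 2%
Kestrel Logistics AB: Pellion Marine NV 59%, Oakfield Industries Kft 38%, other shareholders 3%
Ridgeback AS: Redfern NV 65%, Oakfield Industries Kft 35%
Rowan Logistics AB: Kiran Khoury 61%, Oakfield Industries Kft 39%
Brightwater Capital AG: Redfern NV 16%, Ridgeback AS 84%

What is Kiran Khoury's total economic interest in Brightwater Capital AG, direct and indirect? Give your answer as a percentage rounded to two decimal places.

Kiran reaches Brightwater along 3 paths.
Via Redfern: 100% × 16% = 16%.
Via Redfern → Ridgeback: 100% × 65% × 84% = 54.6%.
Via Oakfield → Ridgeback: 81% × 35% × 84% = 23.814%.
Total: 16% + 54.6% + 23.814% = 94.414%.
Rounded: 94.41%.

94.41%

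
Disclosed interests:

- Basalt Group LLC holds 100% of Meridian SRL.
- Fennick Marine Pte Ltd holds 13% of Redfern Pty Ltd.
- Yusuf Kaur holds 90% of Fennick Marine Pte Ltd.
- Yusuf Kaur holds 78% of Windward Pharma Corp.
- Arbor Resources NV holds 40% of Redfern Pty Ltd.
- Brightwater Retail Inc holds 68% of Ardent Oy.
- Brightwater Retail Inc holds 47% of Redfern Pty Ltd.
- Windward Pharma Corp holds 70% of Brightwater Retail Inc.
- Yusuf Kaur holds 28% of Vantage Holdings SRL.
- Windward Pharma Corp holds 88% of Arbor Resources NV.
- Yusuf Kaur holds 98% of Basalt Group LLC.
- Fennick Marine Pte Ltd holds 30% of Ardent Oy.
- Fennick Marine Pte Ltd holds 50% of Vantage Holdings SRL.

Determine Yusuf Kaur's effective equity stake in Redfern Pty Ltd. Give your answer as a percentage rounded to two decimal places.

Yusuf reaches Redfern along 3 paths.
Via Windward → Brightwater: 78% × 70% × 47% = 25.662%.
Via Windward → Arbor: 78% × 88% × 40% = 27.456%.
Via Fennick: 90% × 13% = 11.7%.
Total: 25.662% + 27.456% + 11.7% = 64.818%.
Rounded: 64.82%.

64.82%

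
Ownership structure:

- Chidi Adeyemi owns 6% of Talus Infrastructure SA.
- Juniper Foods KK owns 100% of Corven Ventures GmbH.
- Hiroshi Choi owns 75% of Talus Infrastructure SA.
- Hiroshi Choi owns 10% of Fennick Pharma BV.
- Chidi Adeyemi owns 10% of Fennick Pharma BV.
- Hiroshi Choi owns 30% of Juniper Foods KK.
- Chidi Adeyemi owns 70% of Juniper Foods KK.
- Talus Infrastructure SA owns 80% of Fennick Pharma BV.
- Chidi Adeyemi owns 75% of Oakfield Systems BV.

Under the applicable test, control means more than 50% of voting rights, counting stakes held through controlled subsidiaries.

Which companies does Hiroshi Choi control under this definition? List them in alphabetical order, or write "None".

Fennick Pharma BV, Talus Infrastructure SA

Hiroshi holds 75% of Talus, so Hiroshi controls Talus.
Talus and Hiroshi together hold 80% + 10% = 90% of Fennick, so Hiroshi controls Fennick.
No other company's threshold is met.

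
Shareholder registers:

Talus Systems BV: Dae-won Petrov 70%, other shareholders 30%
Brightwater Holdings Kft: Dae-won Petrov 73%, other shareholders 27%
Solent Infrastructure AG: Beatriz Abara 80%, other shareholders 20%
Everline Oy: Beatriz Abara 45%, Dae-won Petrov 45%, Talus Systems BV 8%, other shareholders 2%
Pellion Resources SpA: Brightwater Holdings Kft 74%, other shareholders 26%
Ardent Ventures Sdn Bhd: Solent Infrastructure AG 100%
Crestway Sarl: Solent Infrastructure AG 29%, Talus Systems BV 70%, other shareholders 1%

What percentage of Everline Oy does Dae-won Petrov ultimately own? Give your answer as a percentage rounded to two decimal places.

Dae-won reaches Everline along 2 paths.
Direct stake: 45% = 45%.
Via Talus: 70% × 8% = 5.6%.
Total: 45% + 5.6% = 50.6%.
Rounded: 50.60%.

50.60%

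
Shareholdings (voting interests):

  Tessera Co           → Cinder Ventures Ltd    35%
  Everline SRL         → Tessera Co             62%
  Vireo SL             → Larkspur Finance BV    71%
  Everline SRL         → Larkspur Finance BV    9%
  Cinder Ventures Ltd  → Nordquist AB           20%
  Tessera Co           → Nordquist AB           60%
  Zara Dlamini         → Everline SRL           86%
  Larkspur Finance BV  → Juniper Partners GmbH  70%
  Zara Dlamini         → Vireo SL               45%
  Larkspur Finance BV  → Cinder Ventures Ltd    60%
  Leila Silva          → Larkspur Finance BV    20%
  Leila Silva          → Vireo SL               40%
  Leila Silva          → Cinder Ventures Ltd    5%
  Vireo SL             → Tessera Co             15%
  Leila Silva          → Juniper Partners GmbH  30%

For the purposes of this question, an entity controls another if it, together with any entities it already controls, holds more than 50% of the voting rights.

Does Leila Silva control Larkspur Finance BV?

Leila's largest direct stake is 40% in Vireo, which does not meet the threshold, so Leila controls no company.
In Larkspur, Leila's side holds only 20%, not > 50%.
So Leila does not control Larkspur.

No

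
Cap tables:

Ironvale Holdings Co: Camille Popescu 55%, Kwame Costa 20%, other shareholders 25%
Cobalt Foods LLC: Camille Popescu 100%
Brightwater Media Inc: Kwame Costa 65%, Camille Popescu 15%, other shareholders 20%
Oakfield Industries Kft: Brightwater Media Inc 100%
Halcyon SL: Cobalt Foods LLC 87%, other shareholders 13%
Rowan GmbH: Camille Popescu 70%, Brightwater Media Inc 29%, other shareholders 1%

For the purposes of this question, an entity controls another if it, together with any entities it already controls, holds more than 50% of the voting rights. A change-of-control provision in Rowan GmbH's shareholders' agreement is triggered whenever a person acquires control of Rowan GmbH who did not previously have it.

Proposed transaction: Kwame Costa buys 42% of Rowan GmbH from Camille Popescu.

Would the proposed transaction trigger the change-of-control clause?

The purchase adds only to Kwame's holdings (Camille's stake shrinks), so Kwame is the only person who could newly come to control Rowan.
Kwame holds 65% of Brightwater, so Kwame controls Brightwater.
Brightwater holds 100% of Oakfield, so Kwame controls Oakfield.
In Rowan, Kwame's side holds only 29%, not > 50%.
So before the transaction, Kwame does not control Rowan.
After the purchase, Kwame holds 42% of Rowan directly, and Camille's stake falls to 28%.
Brightwater and Kwame together hold 29% + 42% = 71% of Rowan, so Kwame controls Rowan.
Kwame did not control Rowan before and does after, so the clause is triggered.

Yes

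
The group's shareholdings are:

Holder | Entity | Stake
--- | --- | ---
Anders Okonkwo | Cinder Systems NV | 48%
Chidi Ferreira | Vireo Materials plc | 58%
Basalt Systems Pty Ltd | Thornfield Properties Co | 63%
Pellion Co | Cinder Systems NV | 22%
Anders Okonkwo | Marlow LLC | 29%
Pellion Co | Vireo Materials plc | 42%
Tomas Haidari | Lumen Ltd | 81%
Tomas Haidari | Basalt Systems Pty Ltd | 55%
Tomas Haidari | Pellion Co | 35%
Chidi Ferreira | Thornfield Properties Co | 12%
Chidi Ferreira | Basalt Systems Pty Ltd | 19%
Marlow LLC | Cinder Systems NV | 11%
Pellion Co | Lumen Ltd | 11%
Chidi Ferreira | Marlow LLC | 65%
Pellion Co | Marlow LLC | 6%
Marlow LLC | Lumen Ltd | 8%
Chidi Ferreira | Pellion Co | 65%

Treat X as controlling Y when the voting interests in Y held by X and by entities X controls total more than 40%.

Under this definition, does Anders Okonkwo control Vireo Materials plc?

No

Anders holds 48% of Cinder, so Anders controls Cinder.
Neither Anders nor any entity Anders controls holds any voting interest in Vireo.
So Anders does not control Vireo.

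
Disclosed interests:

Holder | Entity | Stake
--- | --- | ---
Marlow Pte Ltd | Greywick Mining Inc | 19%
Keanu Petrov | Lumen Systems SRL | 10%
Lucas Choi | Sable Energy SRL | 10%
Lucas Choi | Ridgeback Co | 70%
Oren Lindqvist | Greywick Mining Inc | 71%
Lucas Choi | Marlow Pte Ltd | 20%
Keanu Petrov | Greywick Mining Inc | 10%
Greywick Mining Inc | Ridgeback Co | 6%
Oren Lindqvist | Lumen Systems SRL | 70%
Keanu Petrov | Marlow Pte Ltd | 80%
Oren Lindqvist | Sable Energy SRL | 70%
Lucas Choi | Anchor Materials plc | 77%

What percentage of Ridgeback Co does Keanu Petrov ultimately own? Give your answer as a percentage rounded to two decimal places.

Keanu reaches Ridgeback along 2 paths.
Via Greywick: 10% × 6% = 0.6%.
Via Marlow → Greywick: 80% × 19% × 6% = 0.912%.
Total: 0.6% + 0.912% = 1.512%.
Rounded: 1.51%.

1.51%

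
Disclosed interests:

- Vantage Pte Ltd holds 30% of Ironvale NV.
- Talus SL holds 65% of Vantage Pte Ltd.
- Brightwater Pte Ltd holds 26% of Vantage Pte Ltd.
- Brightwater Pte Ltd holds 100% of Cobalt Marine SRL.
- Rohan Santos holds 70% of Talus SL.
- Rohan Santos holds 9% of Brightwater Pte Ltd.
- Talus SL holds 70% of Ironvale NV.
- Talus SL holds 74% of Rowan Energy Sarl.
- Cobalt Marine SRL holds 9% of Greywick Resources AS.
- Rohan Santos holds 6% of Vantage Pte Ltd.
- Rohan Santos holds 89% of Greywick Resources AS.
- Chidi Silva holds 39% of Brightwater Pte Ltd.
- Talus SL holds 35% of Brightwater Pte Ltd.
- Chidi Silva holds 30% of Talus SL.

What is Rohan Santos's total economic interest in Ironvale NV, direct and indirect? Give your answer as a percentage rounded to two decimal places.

67.06%

Rohan reaches Ironvale along 5 paths.
Via Talus → Vantage: 70% × 65% × 30% = 13.65%.
Via Vantage: 6% × 30% = 1.8%.
Via Brightwater → Vantage: 9% × 26% × 30% = 0.702%.
Via Talus → Brightwater → Vantage: 70% × 35% × 26% × 30% = 1.911%.
Via Talus: 70% × 70% = 49%.
Total: 13.65% + 1.8% + 0.702% + 1.911% + 49% = 67.063%.
Rounded: 67.06%.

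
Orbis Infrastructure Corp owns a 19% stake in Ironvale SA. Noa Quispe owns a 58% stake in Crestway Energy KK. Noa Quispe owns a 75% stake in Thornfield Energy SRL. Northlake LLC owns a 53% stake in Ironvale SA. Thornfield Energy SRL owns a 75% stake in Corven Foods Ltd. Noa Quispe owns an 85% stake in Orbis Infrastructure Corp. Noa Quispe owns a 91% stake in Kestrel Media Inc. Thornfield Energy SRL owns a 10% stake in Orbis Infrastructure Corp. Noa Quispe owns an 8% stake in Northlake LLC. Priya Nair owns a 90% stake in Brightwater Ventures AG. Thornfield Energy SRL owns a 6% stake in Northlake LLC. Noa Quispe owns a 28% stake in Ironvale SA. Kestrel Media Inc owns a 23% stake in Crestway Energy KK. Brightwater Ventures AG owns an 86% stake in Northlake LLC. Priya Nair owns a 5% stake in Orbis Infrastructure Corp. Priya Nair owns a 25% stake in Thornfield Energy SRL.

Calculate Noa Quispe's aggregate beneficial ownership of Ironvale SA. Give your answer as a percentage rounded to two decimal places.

Noa reaches Ironvale along 5 paths.
Direct stake: 28% = 28%.
Via Thornfield → Northlake: 75% × 6% × 53% = 2.385%.
Via Northlake: 8% × 53% = 4.24%.
Via Thornfield → Orbis: 75% × 10% × 19% = 1.425%.
Via Orbis: 85% × 19% = 16.15%.
Total: 28% + 2.385% + 4.24% + 1.425% + 16.15% = 52.2%.
Rounded: 52.20%.

52.20%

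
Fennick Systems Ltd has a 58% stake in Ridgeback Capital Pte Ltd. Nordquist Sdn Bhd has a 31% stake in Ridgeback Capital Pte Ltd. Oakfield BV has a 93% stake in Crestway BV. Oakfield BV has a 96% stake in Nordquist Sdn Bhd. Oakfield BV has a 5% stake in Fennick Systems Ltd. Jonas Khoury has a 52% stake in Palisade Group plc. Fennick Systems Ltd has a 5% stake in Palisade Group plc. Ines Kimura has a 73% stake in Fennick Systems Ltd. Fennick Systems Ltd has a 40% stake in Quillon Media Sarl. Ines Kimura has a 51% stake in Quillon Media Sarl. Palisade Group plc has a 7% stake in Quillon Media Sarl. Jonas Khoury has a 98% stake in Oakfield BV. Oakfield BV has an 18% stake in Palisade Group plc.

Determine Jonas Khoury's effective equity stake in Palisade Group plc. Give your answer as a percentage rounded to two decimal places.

Jonas reaches Palisade along 3 paths.
Via Oakfield → Fennick: 98% × 5% × 5% = 0.245%.
Direct stake: 52% = 52%.
Via Oakfield: 98% × 18% = 17.64%.
Total: 0.245% + 52% + 17.64% = 69.885%.
Rounded: 69.89%.

69.89%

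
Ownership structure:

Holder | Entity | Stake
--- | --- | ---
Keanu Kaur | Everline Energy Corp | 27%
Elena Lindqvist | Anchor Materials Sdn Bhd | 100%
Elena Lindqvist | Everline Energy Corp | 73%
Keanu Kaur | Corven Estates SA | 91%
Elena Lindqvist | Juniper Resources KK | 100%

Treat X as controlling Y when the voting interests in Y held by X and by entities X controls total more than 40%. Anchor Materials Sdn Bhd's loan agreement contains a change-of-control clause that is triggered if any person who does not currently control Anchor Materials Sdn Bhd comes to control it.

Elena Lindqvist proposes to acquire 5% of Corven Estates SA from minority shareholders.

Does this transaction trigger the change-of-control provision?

No

The purchase changes only Elena's holdings, so Elena is the only person who could newly come to control Anchor.
Elena holds 100% of Anchor, so Elena controls Anchor.
So Elena already controls Anchor before the transaction.
After the purchase, Elena holds 5% of Corven directly.
Elena controlled Anchor already, so this is not a new person acquiring control; every other person's position is unchanged or reduced.
No new person acquires control, so the clause is not triggered.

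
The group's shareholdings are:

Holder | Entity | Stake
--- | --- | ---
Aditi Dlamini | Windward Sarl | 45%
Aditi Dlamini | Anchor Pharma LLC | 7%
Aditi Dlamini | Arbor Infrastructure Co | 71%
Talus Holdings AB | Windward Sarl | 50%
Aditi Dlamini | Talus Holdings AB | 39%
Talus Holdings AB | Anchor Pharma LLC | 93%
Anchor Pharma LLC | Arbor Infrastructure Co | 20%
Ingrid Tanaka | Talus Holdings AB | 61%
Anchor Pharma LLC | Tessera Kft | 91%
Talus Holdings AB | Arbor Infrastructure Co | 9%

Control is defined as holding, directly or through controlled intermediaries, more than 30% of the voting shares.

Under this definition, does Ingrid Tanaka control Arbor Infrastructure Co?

Ingrid holds 61% of Talus, so Ingrid controls Talus.
Talus holds 93% of Anchor, so Ingrid controls Anchor.
Talus holds 50% of Windward, so Ingrid controls Windward.
Anchor holds 91% of Tessera, so Ingrid controls Tessera.
In Arbor, Ingrid's side holds only 20% + 9% = 29%, not > 30%.
So Ingrid does not control Arbor.

No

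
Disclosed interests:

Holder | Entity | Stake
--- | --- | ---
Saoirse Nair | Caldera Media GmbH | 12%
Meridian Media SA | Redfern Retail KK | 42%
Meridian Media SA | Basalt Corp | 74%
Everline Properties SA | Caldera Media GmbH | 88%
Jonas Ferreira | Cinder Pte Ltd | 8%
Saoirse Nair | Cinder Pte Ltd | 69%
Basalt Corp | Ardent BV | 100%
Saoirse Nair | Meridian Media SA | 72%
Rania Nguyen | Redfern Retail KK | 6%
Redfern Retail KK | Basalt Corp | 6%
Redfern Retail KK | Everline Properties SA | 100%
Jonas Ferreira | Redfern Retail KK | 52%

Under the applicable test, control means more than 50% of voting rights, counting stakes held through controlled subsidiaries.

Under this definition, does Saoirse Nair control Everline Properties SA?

Saoirse holds 72% of Meridian, so Saoirse controls Meridian.
Saoirse holds 69% of Cinder, so Saoirse controls Cinder.
Meridian holds 74% of Basalt, so Saoirse controls Basalt.
Basalt holds 100% of Ardent, so Saoirse controls Ardent.
Neither Saoirse nor any entity Saoirse controls holds any voting interest in Everline.
So Saoirse does not control Everline.

No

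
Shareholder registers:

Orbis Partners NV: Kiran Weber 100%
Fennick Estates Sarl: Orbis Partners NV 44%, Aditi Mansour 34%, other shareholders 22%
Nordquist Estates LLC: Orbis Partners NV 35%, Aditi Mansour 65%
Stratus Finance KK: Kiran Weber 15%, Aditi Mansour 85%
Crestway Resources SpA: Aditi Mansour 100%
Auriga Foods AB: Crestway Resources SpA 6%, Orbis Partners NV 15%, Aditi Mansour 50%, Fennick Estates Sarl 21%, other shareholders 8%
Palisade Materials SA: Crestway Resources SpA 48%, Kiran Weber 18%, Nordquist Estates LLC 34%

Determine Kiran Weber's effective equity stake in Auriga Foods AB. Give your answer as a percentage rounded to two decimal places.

24.24%

Kiran reaches Auriga along 2 paths.
Via Orbis: 100% × 15% = 15%.
Via Orbis → Fennick: 100% × 44% × 21% = 9.24%.
Total: 15% + 9.24% = 24.24%.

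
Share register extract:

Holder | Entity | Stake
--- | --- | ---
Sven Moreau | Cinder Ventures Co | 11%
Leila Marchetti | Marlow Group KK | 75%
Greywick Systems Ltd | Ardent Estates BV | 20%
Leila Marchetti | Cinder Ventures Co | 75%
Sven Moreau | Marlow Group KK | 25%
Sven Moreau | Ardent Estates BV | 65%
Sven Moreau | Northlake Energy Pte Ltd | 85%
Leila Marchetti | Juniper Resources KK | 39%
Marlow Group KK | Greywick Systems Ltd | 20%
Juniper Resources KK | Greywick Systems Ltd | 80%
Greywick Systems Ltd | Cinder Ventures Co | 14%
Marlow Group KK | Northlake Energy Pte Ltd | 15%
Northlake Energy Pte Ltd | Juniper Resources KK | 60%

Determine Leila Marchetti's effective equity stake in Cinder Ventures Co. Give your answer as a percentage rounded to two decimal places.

82.22%

Leila reaches Cinder along 4 paths.
Direct stake: 75% = 75%.
Via Marlow → Greywick: 75% × 20% × 14% = 2.1%.
Via Juniper → Greywick: 39% × 80% × 14% = 4.368%.
Via Marlow → Northlake → Juniper → Greywick: 75% × 15% × 60% × 80% × 14% = 0.756%.
Total: 75% + 2.1% + 4.368% + 0.756% = 82.224%.
Rounded: 82.22%.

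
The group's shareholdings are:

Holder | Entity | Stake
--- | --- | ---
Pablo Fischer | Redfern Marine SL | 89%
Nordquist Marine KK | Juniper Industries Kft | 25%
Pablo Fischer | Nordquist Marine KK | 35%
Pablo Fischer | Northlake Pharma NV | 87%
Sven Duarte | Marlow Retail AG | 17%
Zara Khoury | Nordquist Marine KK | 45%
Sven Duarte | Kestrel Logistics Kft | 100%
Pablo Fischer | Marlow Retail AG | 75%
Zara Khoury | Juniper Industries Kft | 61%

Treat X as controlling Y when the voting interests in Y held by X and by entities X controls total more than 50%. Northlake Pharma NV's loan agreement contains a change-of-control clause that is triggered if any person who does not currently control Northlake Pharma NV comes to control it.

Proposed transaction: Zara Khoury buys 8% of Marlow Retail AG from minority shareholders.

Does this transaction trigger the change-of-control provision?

The purchase changes only Zara's holdings, so Zara is the only person who could newly come to control Northlake.
Zara holds 61% of Juniper, so Zara controls Juniper.
Neither Zara nor any entity Zara controls holds any voting interest in Northlake.
So before the transaction, Zara does not control Northlake.
After the purchase, Zara holds 8% of Marlow directly.
Zara's side now holds 8% of Marlow, not > 50%, so Zara still does not control Marlow.
After the transaction, neither Zara nor any entity Zara controls holds a voting interest in Northlake, so Zara still does not control it.
No new person acquires control, so the clause is not triggered.

No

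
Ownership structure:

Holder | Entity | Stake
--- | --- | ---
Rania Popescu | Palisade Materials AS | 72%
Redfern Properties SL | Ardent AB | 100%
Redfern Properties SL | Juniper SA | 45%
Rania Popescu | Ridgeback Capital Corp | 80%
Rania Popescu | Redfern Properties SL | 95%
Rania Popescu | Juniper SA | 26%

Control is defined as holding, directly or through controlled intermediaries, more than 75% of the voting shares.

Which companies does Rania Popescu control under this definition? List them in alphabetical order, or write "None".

Ardent AB, Redfern Properties SL, Ridgeback Capital Corp

Rania holds 80% of Ridgeback, so Rania controls Ridgeback.
Rania holds 95% of Redfern, so Rania controls Redfern.
Redfern holds 100% of Ardent, so Rania controls Ardent.
No other company's threshold is met.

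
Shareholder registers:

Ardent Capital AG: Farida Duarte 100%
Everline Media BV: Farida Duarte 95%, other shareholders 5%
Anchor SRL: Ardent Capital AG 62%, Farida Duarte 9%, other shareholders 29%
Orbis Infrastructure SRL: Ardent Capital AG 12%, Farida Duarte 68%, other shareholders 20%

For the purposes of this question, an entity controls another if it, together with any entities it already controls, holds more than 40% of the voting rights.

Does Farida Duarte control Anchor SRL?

Farida holds 100% of Ardent, so Farida controls Ardent.
Ardent and Farida together hold 62% + 9% = 71% of Anchor, so Farida controls Anchor.

Yes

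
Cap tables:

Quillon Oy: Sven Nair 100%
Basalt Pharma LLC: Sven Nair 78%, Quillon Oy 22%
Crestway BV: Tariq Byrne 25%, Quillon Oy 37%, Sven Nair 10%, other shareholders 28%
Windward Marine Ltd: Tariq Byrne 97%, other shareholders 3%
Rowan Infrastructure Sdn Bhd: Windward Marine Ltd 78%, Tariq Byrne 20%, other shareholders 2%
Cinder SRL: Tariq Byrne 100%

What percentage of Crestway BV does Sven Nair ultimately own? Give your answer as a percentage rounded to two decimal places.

Sven reaches Crestway along 2 paths.
Via Quillon: 100% × 37% = 37%.
Direct stake: 10% = 10%.
Total: 37% + 10% = 47%.
Rounded: 47.00%.

47.00%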